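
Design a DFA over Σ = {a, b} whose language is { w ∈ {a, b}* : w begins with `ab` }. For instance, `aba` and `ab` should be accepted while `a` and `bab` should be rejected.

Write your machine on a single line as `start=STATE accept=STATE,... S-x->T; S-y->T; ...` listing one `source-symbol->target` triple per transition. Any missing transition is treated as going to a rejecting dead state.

start=q0; accept=q2; q0-a->q1; q0-b->q3; q1-a->q3; q1-b->q2; q2-a->q2; q2-b->q2; q3-a->q3; q3-b->q3

Check the first 2 symbols one by one: q0 through q1 record how many have matched `ab` so far; any wrong symbol goes to the dead state q3. After all 2 match we enter the accepting sink q2.
A 4-state machine:
        a   b  
>  q0   q1  q3 
   q1   q3  q2 
 * q2   q2  q2 
   q3   q3  q3 
(> = start, * = accepting)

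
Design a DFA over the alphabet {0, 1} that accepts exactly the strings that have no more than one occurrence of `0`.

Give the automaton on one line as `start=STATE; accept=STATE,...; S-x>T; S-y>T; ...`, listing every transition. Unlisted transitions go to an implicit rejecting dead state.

start=q0; accept=q0,q1; q0-0>q1; q0-1>q0; q1-0>q2; q1-1>q1; q2-0>q2; q2-1>q2

Only the number of `0`s matters, and only up to 2. Make a chain q0 → q1 → q2 advanced by each `0` (with q2 absorbing); every other symbol self-loops. The accepting set is {q0, q1}.
With 3 states:
        0   1  
>* q0   q1  q0 
 * q1   q2  q1 
   q2   q2  q2 
(> = start, * = accepting)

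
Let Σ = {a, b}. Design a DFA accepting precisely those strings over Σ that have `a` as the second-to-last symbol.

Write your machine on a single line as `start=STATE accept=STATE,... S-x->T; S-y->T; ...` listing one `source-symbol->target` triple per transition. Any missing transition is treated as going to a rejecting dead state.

Because acceptance depends on a position counted from the end, the machine has to buffer the most recent 2 symbols. Make each state the string of the last up-to-2 symbols read; on input `x` shift the window left and append `x`. Accept when the buffered window has length 2 and begins with `a`.
With 7 states:
        a   b  
>  q0   q1  q2 
   q1   q3  q4 
   q2   q5  q6 
 * q3   q3  q4 
 * q4   q5  q6 
   q5   q3  q4 
   q6   q5  q6 
(> = start, * = accepting)

start=q0; accept=q3,q4; q0-a->q1; q0-b->q2; q1-a->q3; q1-b->q4; q2-a->q5; q2-b->q6; q3-a->q3; q3-b->q4; q4-a->q5; q4-b->q6; q5-a->q3; q5-b->q4; q6-a->q5; q6-b->q6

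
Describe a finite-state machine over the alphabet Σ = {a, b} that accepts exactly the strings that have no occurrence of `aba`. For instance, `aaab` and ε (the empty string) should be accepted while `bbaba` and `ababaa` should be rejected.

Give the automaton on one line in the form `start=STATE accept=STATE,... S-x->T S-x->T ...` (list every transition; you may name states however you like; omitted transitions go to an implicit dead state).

start=S0 accept=S0,S1,S2 S0-a->S1 S0-b->S0 S1-a->S1 S1-b->S2 S2-a->S3 S2-b->S0 S3-a->S3 S3-b->S3

Track partial matches of the forbidden pattern `aba`. State S3 is a dead state reached once `aba` has occurred; every other state accepts. S0 means no part of `aba` is currently matched.
With 4 states:
        a   b  
>* S0   S1  S0 
 * S1   S1  S2 
 * S2   S3  S0 
   S3   S3  S3 
(> = start, * = accepting)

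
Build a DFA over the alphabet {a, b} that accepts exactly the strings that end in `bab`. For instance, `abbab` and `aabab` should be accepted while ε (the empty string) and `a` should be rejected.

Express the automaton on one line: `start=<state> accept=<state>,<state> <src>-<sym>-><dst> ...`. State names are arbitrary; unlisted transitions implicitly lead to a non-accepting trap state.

start=q0 accept=q3 q0-a->q0 q0-b->q1 q1-a->q2 q1-b->q1 q2-a->q0 q2-b->q3 q3-a->q2 q3-b->q1

Remember how much of `bab` the current input suffix matches. State q0 means no match yet; q1 means the last symbol is `b`; q2 means the last 2 symbols are `ba`; q3 means the last 3 symbols are `bab`. Only q3 accepts. On a mismatch, fall back to the longest proper suffix that is still a prefix of `bab`.
A 4-state machine:
        a   b  
>  q0   q0  q1 
   q1   q2  q1 
   q2   q0  q3 
 * q3   q2  q1 
(> = start, * = accepting)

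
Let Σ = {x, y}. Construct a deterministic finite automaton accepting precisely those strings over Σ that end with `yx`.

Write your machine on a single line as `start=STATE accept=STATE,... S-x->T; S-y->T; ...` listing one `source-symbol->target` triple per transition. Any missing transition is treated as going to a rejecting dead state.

Let each state record the length of the longest suffix of the input read so far that is also a prefix of `yx`. q1 means the last symbol is `y`; q2 means the last 2 symbols are `yx`. Accept only at q2, where the string currently ends in `yx`.
A 3-state machine:
        x   y  
>  q0   q0  q1 
   q1   q2  q1 
 * q2   q0  q1 
(> = start, * = accepting)

start=q0; accept=q2; q0-x->q0; q0-y->q1; q1-x->q2; q1-y->q1; q2-x->q0; q2-y->q1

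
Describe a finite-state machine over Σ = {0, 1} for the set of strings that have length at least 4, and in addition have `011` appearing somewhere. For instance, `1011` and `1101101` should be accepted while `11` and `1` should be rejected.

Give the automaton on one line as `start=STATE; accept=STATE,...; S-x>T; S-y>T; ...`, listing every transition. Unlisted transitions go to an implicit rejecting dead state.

start=A; accept=H; A-0>B; A-1>C; B-0>D; B-1>E; C-0>D; C-1>C; D-0>D; D-1>F; E-0>D; E-1>G; F-0>D; F-1>H; G-0>H; G-1>H; H-0>H; H-1>H

Handle the two conditions separately and then intersect. One (6 states) tracks the input length, saturating at 5; the other (4 states) tracks whether and how much of `011` has been seen. Each combined state is a pair, one component from each; accept when both components accept. Minimizing collapses redundant product states.
With 8 states:
       0  1 
>  A   B  C 
   B   D  E 
   C   D  C 
   D   D  F 
   E   D  G 
   F   D  H 
   G   H  H 
 * H   H  H 
(> = start, * = accepting)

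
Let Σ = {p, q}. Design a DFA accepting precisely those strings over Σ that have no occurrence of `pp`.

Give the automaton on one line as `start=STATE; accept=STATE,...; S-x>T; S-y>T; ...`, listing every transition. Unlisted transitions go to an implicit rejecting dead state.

Track partial matches of the forbidden pattern `pp`. State s2 is a dead state reached once `pp` has occurred; every other state accepts. s0 means no part of `pp` is currently matched.
A 3-state machine:
        p   q  
>* s0   s1  s0 
 * s1   s2  s0 
   s2   s2  s2 
(> = start, * = accepting)

start=s0; accept=s0,s1; s0-p>s1; s0-q>s0; s1-p>s2; s1-q>s0; s2-p>s2; s2-q>s2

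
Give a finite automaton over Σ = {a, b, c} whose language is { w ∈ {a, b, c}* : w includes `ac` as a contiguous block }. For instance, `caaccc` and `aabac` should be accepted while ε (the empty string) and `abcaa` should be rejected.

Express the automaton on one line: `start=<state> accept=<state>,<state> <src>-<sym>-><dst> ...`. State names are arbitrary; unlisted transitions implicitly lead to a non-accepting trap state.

Track how much of `ac` has been matched so far: state S0 is no progress, S2 is the absorbing accept state reached once `ac` has occurred. Intermediate states record partial matches; on a mismatch, fall back to the longest reusable overlap.
        a   b   c  
>  S0   S1  S0  S0 
   S1   S1  S0  S2 
 * S2   S2  S2  S2 
(> = start, * = accepting)

start=S0 accept=S2 S0-a->S1 S0-b->S0 S0-c->S0 S1-a->S1 S1-b->S0 S1-c->S2 S2-a->S2 S2-b->S2 S2-c->S2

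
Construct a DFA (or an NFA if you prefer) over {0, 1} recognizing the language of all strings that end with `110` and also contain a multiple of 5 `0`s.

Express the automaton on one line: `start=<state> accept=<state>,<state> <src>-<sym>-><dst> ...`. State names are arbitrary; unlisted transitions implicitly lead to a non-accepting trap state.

Run two small machines in parallel and take their product. The first has 4 states tracking how much of the suffix `110` has currently been matched; the second has 5 states tracking the count of `0`s modulo 5. A product state is a pair (one from each), accepting exactly when both do. After merging equivalent states the machine shrinks.
With 8 states:
        0   1  
>  S0   S1  S0 
   S1   S2  S1 
   S2   S3  S2 
   S3   S4  S3 
   S4   S0  S5 
   S5   S0  S6 
   S6   S7  S6 
 * S7   S1  S0 
(> = start, * = accepting)

start=S0 accept=S7 S0-0->S1 S0-1->S0 S1-0->S2 S1-1->S1 S2-0->S3 S2-1->S2 S3-0->S4 S3-1->S3 S4-0->S0 S4-1->S5 S5-0->S0 S5-1->S6 S6-0->S7 S6-1->S6 S7-0->S1 S7-1->S0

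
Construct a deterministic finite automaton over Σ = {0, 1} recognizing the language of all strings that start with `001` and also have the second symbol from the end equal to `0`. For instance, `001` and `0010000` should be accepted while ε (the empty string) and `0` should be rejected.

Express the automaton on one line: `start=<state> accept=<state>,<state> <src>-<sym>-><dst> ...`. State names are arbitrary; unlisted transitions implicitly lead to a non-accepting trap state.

start=q0 accept=q8,q11 q0-0->q1 q0-1->q2 q1-0->q3 q1-1->q4 q2-0->q5 q2-1->q6 q3-0->q7 q3-1->q8 q4-0->q5 q4-1->q6 q5-0->q7 q5-1->q4 q6-0->q5 q6-1->q6 q7-0->q7 q7-1->q4 q8-0->q9 q8-1->q10 q9-0->q11 q9-1->q8 q10-0->q9 q10-1->q10 q11-0->q11 q11-1->q8

Run two small machines in parallel and take their product. One (5 states) tracks whether the input so far still matches the prefix `001`; the other (7 states) tracks the last 2 symbols read. Each combined state is a pair, one component from each; accept when both components accept.
A 12-state machine:
          0    1  
>  q0     q1   q2 
   q1     q3   q4 
   q2     q5   q6 
   q3     q7   q8 
   q4     q5   q6 
   q5     q7   q4 
   q6     q5   q6 
   q7     q7   q4 
 * q8     q9  q10 
   q9    q11   q8 
   q10    q9  q10 
 * q11   q11   q8 
(> = start, * = accepting)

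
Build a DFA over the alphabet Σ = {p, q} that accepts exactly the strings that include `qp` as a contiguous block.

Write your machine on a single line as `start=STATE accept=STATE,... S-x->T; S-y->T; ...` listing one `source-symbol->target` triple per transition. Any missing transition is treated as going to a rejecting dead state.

Track how much of `qp` has been matched so far: state A is no progress, C is the absorbing accept state reached once `qp` has occurred. Intermediate states record partial matches; on a mismatch, fall back to the longest reusable overlap.
3 states suffice.
       p  q 
>  A   A  B 
   B   C  B 
 * C   C  C 
(> = start, * = accepting)

start=A; accept=C; A-p->A; A-q->B; B-p->C; B-q->B; C-p->C; C-q->C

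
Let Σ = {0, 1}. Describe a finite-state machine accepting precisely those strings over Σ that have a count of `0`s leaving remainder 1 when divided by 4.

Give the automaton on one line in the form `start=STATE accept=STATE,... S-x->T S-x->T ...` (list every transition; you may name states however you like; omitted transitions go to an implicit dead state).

start=s0 accept=s1 s0-0->s1 s0-1->s0 s1-0->s2 s1-1->s1 s2-0->s3 s2-1->s2 s3-0->s0 s3-1->s3

Keep the running count of `0`s modulo 4: each `0` advances along the cycle s0 → s1 → s2 → s3 → s0 while other symbols loop. Accept at s1.
A 4-state machine:
        0   1  
>  s0   s1  s0 
 * s1   s2  s1 
   s2   s3  s2 
   s3   s0  s3 
(> = start, * = accepting)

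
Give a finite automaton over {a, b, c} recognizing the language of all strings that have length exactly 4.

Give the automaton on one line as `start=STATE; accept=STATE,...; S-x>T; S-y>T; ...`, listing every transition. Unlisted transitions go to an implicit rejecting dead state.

We only need to distinguish lengths 0, 1, …, 4, and '>4'. Chain q0 → q1 → q2 → q3 → q4 → q5 on every symbol, with q5 looping. Accepting states: {q4}.
A 6-state machine:
        a   b   c  
>  q0   q1  q1  q1 
   q1   q2  q2  q2 
   q2   q3  q3  q3 
   q3   q4  q4  q4 
 * q4   q5  q5  q5 
   q5   q5  q5  q5 
(> = start, * = accepting)

start=q0; accept=q4; q0-a>q1; q0-b>q1; q0-c>q1; q1-a>q2; q1-b>q2; q1-c>q2; q2-a>q3; q2-b>q3; q2-c>q3; q3-a>q4; q3-b>q4; q3-c>q4; q4-a>q5; q4-b>q5; q4-c>q5; q5-a>q5; q5-b>q5; q5-c>q5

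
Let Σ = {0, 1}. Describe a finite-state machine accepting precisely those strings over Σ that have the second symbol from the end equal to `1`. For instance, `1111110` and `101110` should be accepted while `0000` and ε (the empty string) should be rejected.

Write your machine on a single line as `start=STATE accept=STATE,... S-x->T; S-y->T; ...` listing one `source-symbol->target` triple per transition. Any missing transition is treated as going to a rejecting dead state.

start=q0; accept=q5,q6; q0-0->q1; q0-1->q2; q1-0->q3; q1-1->q4; q2-0->q5; q2-1->q6; q3-0->q3; q3-1->q4; q4-0->q5; q4-1->q6; q5-0->q3; q5-1->q4; q6-0->q5; q6-1->q6

A DFA must remember the last 2 symbols (since which symbol is second-to-last isn't known until the input ends). Use one state per possible window of the last ≤2 symbols; accept from those whose window starts with `1`.
7 states suffice.
        0   1  
>  q0   q1  q2 
   q1   q3  q4 
   q2   q5  q6 
   q3   q3  q4 
   q4   q5  q6 
 * q5   q3  q4 
 * q6   q5  q6 
(> = start, * = accepting)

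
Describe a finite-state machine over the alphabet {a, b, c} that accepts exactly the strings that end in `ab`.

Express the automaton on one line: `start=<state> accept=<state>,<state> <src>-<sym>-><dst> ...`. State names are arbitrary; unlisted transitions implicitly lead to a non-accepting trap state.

Remember how much of `ab` the current input suffix matches. State S0 means no match yet; S1 means the last symbol is `a`; S2 means the last 2 symbols are `ab`. Only S2 accepts. On a mismatch, fall back to the longest proper suffix that is still a prefix of `ab`.
        a   b   c  
>  S0   S1  S0  S0 
   S1   S1  S2  S0 
 * S2   S1  S0  S0 
(> = start, * = accepting)

start=S0 accept=S2 S0-a->S1 S0-b->S0 S0-c->S0 S1-a->S1 S1-b->S2 S1-c->S0 S2-a->S1 S2-b->S0 S2-c->S0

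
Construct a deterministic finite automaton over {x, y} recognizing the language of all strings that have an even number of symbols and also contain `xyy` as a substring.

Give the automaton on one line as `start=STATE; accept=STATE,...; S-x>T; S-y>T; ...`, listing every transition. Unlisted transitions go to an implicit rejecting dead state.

start=s0; accept=s7; s0-x>s1; s0-y>s2; s1-x>s3; s1-y>s4; s2-x>s3; s2-y>s0; s3-x>s1; s3-y>s5; s4-x>s1; s4-y>s6; s5-x>s3; s5-y>s7; s6-x>s7; s6-y>s7; s7-x>s6; s7-y>s6

Build one automaton per condition and run them in lockstep. One (2 states) tracks the input length modulo 2; the other (4 states) tracks whether and how much of `xyy` has been seen. Each combined state is a pair, one component from each; accept when both components accept.
        x   y  
>  s0   s1  s2 
   s1   s3  s4 
   s2   s3  s0 
   s3   s1  s5 
   s4   s1  s6 
   s5   s3  s7 
   s6   s7  s7 
 * s7   s6  s6 
(> = start, * = accepting)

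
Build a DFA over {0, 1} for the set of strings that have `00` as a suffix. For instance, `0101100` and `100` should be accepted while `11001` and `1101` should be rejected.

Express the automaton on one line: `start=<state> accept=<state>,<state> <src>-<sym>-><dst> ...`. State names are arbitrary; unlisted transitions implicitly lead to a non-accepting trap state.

Remember how much of `00` the current input suffix matches. State q0 means no match yet; q1 means the last symbol is `0`; q2 means the last 2 symbols are `00`. Only q2 accepts. On a mismatch, fall back to the longest proper suffix that is still a prefix of `00`.
With 3 states:
        0   1  
>  q0   q1  q0 
   q1   q2  q0 
 * q2   q2  q0 
(> = start, * = accepting)

start=q0 accept=q2 q0-0->q1 q0-1->q0 q1-0->q2 q1-1->q0 q2-0->q2 q2-1->q0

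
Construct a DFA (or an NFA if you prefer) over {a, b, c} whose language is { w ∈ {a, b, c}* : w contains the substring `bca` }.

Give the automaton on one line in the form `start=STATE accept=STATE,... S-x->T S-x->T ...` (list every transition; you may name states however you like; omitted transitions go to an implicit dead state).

start=s0 accept=s3 s0-a->s0 s0-b->s1 s0-c->s0 s1-a->s0 s1-b->s1 s1-c->s2 s2-a->s3 s2-b->s1 s2-c->s0 s3-a->s3 s3-b->s3 s3-c->s3

States s0..s2 record the length of the longest prefix of `bca` that matches the current input suffix. Reaching s3 means `bca` has been seen, and we stay there forever. Accept from s3.
4 states suffice.
        a   b   c  
>  s0   s0  s1  s0 
   s1   s0  s1  s2 
   s2   s3  s1  s0 
 * s3   s3  s3  s3 
(> = start, * = accepting)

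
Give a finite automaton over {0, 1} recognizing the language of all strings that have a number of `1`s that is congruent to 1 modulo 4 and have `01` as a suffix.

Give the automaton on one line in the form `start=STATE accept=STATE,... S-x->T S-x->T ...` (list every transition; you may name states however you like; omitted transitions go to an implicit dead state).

Build one automaton per condition and run them in lockstep. One (4 states) tracks the count of `1`s modulo 4; the other (3 states) tracks how much of the suffix `01` has currently been matched. Each combined state is a pair, one component from each; accept when both components accept. Minimizing collapses redundant product states.
6 states suffice.
        0   1  
>  q0   q1  q2 
   q1   q1  q3 
   q2   q2  q4 
 * q3   q2  q4 
   q4   q4  q5 
   q5   q5  q0 
(> = start, * = accepting)

start=q0 accept=q3 q0-0->q1 q0-1->q2 q1-0->q1 q1-1->q3 q2-0->q2 q2-1->q4 q3-0->q2 q3-1->q4 q4-0->q4 q4-1->q5 q5-0->q5 q5-1->q0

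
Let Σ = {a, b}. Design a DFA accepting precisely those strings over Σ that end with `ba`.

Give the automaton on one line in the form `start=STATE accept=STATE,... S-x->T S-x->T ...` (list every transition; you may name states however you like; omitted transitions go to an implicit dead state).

start=s0 accept=s2 s0-a->s0 s0-b->s1 s1-a->s2 s1-b->s1 s2-a->s0 s2-b->s1

Remember how much of `ba` the current input suffix matches. State s0 means no match yet; s1 means the last symbol is `b`; s2 means the last 2 symbols are `ba`. Only s2 accepts. On a mismatch, fall back to the longest proper suffix that is still a prefix of `ba`.
With 3 states:
        a   b  
>  s0   s0  s1 
   s1   s2  s1 
 * s2   s0  s1 
(> = start, * = accepting)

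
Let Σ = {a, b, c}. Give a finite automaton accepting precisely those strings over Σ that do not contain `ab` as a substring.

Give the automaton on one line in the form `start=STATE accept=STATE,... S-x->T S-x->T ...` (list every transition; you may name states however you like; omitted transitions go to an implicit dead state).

Track partial matches of the forbidden pattern `ab`. State q2 is a dead state reached once `ab` has occurred; every other state accepts. q0 means no part of `ab` is currently matched.
3 states suffice.
        a   b   c  
>* q0   q1  q0  q0 
 * q1   q1  q2  q0 
   q2   q2  q2  q2 
(> = start, * = accepting)

start=q0 accept=q0,q1 q0-a->q1 q0-b->q0 q0-c->q0 q1-a->q1 q1-b->q2 q1-c->q0 q2-a->q2 q2-b->q2 q2-c->q2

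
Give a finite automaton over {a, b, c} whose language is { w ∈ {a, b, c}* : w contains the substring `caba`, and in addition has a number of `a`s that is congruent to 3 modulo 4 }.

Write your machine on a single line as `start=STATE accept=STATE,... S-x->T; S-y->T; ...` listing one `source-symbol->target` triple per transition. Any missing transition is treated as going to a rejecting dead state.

start=q0; accept=q16; q0-a->q1; q0-b->q0; q0-c->q2; q1-a->q3; q1-b->q1; q1-c->q4; q2-a->q5; q2-b->q0; q2-c->q2; q3-a->q6; q3-b->q3; q3-c->q7; q4-a->q8; q4-b->q1; q4-c->q4; q5-a->q3; q5-b->q9; q5-c->q4; q6-a->q0; q6-b->q6; q6-c->q10; q7-a->q11; q7-b->q3; q7-c->q7; q8-a->q6; q8-b->q12; q8-c->q7; q9-a->q13; q9-b->q1; q9-c->q4; q10-a->q14; q10-b->q6; q10-c->q10; q11-a->q0; q11-b->q15; q11-c->q10; q12-a->q16; q12-b->q3; q12-c->q7; q13-a->q16; q13-b->q13; q13-c->q13; q14-a->q1; q14-b->q17; q14-c->q2; q15-a->q18; q15-b->q6; q15-c->q10; q16-a->q18; q16-b->q16; q16-c->q16; q17-a->q19; q17-b->q0; q17-c->q2; q18-a->q19; q18-b->q18; q18-c->q18; q19-a->q13; q19-b->q19; q19-c->q19

Build one automaton per condition and run them in lockstep. One (5 states) tracks whether and how much of `caba` has been seen; the other (4 states) tracks the count of `a`s modulo 4. Each combined state is a pair, one component from each; accept when both components accept.
A 20-state machine:
          a    b    c  
>  q0     q1   q0   q2 
   q1     q3   q1   q4 
   q2     q5   q0   q2 
   q3     q6   q3   q7 
   q4     q8   q1   q4 
   q5     q3   q9   q4 
   q6     q0   q6  q10 
   q7    q11   q3   q7 
   q8     q6  q12   q7 
   q9    q13   q1   q4 
   q10   q14   q6  q10 
   q11    q0  q15  q10 
   q12   q16   q3   q7 
   q13   q16  q13  q13 
   q14    q1  q17   q2 
   q15   q18   q6  q10 
 * q16   q18  q16  q16 
   q17   q19   q0   q2 
   q18   q19  q18  q18 
   q19   q13  q19  q19 
(> = start, * = accepting)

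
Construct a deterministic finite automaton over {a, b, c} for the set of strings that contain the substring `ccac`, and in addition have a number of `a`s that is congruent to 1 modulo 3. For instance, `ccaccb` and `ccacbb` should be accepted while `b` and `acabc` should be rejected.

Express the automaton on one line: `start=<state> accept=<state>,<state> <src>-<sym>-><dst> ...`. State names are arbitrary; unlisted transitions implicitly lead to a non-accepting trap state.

Handle the two conditions separately and then intersect. One (5 states) tracks whether and how much of `ccac` has been seen; the other (3 states) tracks the count of `a`s modulo 3. Each combined state is a pair, one component from each; accept when both components accept.
With 15 states:
          a    b    c  
>  q0     q1   q0   q2 
   q1     q3   q1   q4 
   q2     q1   q0   q5 
   q3     q0   q3   q6 
   q4     q3   q1   q7 
   q5     q8   q0   q5 
   q6     q0   q3   q9 
   q7    q10   q1   q7 
   q8     q3   q1  q11 
   q9    q12   q3   q9 
   q10    q0   q3  q13 
 * q11   q13  q11  q11 
   q12    q1   q0  q14 
   q13   q14  q13  q13 
   q14   q11  q14  q14 
(> = start, * = accepting)

start=q0 accept=q11 q0-a->q1 q0-b->q0 q0-c->q2 q1-a->q3 q1-b->q1 q1-c->q4 q2-a->q1 q2-b->q0 q2-c->q5 q3-a->q0 q3-b->q3 q3-c->q6 q4-a->q3 q4-b->q1 q4-c->q7 q5-a->q8 q5-b->q0 q5-c->q5 q6-a->q0 q6-b->q3 q6-c->q9 q7-a->q10 q7-b->q1 q7-c->q7 q8-a->q3 q8-b->q1 q8-c->q11 q9-a->q12 q9-b->q3 q9-c->q9 q10-a->q0 q10-b->q3 q10-c->q13 q11-a->q13 q11-b->q11 q11-c->q11 q12-a->q1 q12-b->q0 q12-c->q14 q13-a->q14 q13-b->q13 q13-c->q13 q14-a->q11 q14-b->q14 q14-c->q14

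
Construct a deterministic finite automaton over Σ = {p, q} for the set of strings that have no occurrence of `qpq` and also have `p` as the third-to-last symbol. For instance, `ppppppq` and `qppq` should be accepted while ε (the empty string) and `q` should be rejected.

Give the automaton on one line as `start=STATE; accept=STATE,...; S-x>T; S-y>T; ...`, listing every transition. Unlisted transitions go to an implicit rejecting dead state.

Run two small machines in parallel and take their product. The first has 4 states tracking partial matches of the forbidden pattern `qpq`; the second has 15 states tracking the last 3 symbols read. A product state is a pair (one from each), accepting exactly when both do. After merging equivalent states the machine shrinks.
With 11 states:
          p    q  
>  s0     s1   s2 
   s1     s3   s4 
   s2     s5   s2 
   s3     s6   s7 
   s4     s8   s9 
   s5     s3  s10 
 * s6     s6   s7 
 * s7     s8   s9 
 * s8     s3  s10 
 * s9     s5   s2 
   s10   s10  s10 
(> = start, * = accepting)

start=s0; accept=s6,s7,s8,s9; s0-p>s1; s0-q>s2; s1-p>s3; s1-q>s4; s2-p>s5; s2-q>s2; s3-p>s6; s3-q>s7; s4-p>s8; s4-q>s9; s5-p>s3; s5-q>s10; s6-p>s6; s6-q>s7; s7-p>s8; s7-q>s9; s8-p>s3; s8-q>s10; s9-p>s5; s9-q>s2; s10-p>s10; s10-q>s10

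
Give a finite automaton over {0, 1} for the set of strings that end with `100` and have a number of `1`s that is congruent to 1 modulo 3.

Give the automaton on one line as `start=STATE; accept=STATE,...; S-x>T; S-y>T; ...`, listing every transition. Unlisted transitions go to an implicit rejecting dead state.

Handle the two conditions separately and then intersect. One (4 states) tracks how much of the suffix `100` has currently been matched; the other (3 states) tracks the count of `1`s modulo 3. Each combined state is a pair, one component from each; accept when both components accept.
With 12 states:
          0    1  
>  S0     S0   S1 
   S1     S2   S3 
   S2     S4   S3 
   S3     S5   S6 
 * S4     S7   S3 
   S5     S8   S6 
   S6     S9   S1 
   S7     S7   S3 
   S8    S10   S6 
   S9    S11   S1 
   S10   S10   S6 
   S11    S0   S1 
(> = start, * = accepting)

start=S0; accept=S4; S0-0>S0; S0-1>S1; S1-0>S2; S1-1>S3; S2-0>S4; S2-1>S3; S3-0>S5; S3-1>S6; S4-0>S7; S4-1>S3; S5-0>S8; S5-1>S6; S6-0>S9; S6-1>S1; S7-0>S7; S7-1>S3; S8-0>S10; S8-1>S6; S9-0>S11; S9-1>S1; S10-0>S10; S10-1>S6; S11-0>S0; S11-1>S1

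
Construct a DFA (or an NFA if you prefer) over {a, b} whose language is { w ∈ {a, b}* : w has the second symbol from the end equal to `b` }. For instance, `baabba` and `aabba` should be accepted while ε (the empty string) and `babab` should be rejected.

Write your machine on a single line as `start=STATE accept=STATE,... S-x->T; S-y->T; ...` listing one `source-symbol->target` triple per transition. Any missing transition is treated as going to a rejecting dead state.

Because acceptance depends on a position counted from the end, the machine has to buffer the most recent 2 symbols. Make each state the string of the last up-to-2 symbols read; on input `x` shift the window left and append `x`. Accept when the buffered window has length 2 and begins with `b`.
        a   b  
>  S0   S1  S2 
   S1   S3  S4 
   S2   S5  S6 
   S3   S3  S4 
   S4   S5  S6 
 * S5   S3  S4 
 * S6   S5  S6 
(> = start, * = accepting)

start=S0; accept=S5,S6; S0-a->S1; S0-b->S2; S1-a->S3; S1-b->S4; S2-a->S5; S2-b->S6; S3-a->S3; S3-b->S4; S4-a->S5; S4-b->S6; S5-a->S3; S5-b->S4; S6-a->S5; S6-b->S6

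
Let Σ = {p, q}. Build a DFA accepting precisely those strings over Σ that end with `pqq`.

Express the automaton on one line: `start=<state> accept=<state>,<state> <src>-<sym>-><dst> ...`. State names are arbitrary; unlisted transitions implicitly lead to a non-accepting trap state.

start=s0 accept=s3 s0-p->s1 s0-q->s0 s1-p->s1 s1-q->s2 s2-p->s1 s2-q->s3 s3-p->s1 s3-q->s0

Remember how much of `pqq` the current input suffix matches. State s0 means no match yet; s1 means the last symbol is `p`; s2 means the last 2 symbols are `pq`; s3 means the last 3 symbols are `pqq`. Only s3 accepts. On a mismatch, fall back to the longest proper suffix that is still a prefix of `pqq`.
With 4 states:
        p   q  
>  s0   s1  s0 
   s1   s1  s2 
   s2   s1  s3 
 * s3   s1  s0 
(> = start, * = accepting)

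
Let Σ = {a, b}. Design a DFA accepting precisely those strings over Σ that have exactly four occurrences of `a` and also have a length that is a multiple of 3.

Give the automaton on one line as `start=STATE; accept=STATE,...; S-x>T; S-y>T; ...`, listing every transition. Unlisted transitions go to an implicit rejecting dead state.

Run two small machines in parallel and take their product. One (6 states) tracks the count of `a`s, saturating at 5; the other (3 states) tracks the input length modulo 3. Each combined state is a pair, one component from each; accept when both components accept. After merging equivalent states the machine shrinks.
A 16-state machine:
          a    b  
>  q0     q1   q2 
   q1     q3   q4 
   q2     q4   q5 
   q3     q6   q7 
   q4     q7   q8 
   q5     q8   q0 
   q6     q9  q10 
   q7    q10  q11 
   q8    q11   q1 
   q9    q12  q13 
   q10   q13  q14 
   q11   q14   q3 
   q12   q12  q12 
   q13   q12  q15 
   q14   q15   q6 
 * q15   q12   q9 
(> = start, * = accepting)

start=q0; accept=q15; q0-a>q1; q0-b>q2; q1-a>q3; q1-b>q4; q2-a>q4; q2-b>q5; q3-a>q6; q3-b>q7; q4-a>q7; q4-b>q8; q5-a>q8; q5-b>q0; q6-a>q9; q6-b>q10; q7-a>q10; q7-b>q11; q8-a>q11; q8-b>q1; q9-a>q12; q9-b>q13; q10-a>q13; q10-b>q14; q11-a>q14; q11-b>q3; q12-a>q12; q12-b>q12; q13-a>q12; q13-b>q15; q14-a>q15; q14-b>q6; q15-a>q12; q15-b>q9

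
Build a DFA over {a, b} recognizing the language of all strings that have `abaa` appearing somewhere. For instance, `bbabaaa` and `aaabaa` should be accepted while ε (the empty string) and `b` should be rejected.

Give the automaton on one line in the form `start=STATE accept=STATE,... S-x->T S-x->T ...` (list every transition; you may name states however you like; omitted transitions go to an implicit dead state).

start=s0 accept=s4 s0-a->s1 s0-b->s0 s1-a->s1 s1-b->s2 s2-a->s3 s2-b->s0 s3-a->s4 s3-b->s2 s4-a->s4 s4-b->s4

Track how much of `abaa` has been matched so far: state s0 is no progress, s4 is the absorbing accept state reached once `abaa` has occurred. Intermediate states record partial matches; on a mismatch, fall back to the longest reusable overlap.
A 5-state machine:
        a   b  
>  s0   s1  s0 
   s1   s1  s2 
   s2   s3  s0 
   s3   s4  s2 
 * s4   s4  s4 
(> = start, * = accepting)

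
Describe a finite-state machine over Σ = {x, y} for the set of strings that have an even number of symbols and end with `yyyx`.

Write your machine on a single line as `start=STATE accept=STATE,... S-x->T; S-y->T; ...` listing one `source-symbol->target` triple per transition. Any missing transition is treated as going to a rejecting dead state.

Run two small machines in parallel and take their product. The first has 2 states tracking the input length modulo 2; the second has 5 states tracking how much of the suffix `yyyx` has currently been matched. A product state is a pair (one from each), accepting exactly when both do. Minimizing collapses redundant product states.
6 states suffice.
        x   y  
>  q0   q1  q2 
   q1   q0  q0 
   q2   q0  q3 
   q3   q1  q4 
   q4   q5  q3 
 * q5   q1  q2 
(> = start, * = accepting)

start=q0; accept=q5; q0-x->q1; q0-y->q2; q1-x->q0; q1-y->q0; q2-x->q0; q2-y->q3; q3-x->q1; q3-y->q4; q4-x->q5; q4-y->q3; q5-x->q1; q5-y->q2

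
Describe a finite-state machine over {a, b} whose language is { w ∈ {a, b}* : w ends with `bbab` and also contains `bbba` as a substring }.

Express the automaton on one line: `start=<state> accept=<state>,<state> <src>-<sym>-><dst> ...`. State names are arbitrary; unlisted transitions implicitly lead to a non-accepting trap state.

Run two small machines in parallel and take their product. The first has 5 states tracking how much of the suffix `bbab` has currently been matched; the second has 5 states tracking whether and how much of `bbba` has been seen. A product state is a pair (one from each), accepting exactly when both do. Equivalent product states are then merged.
8 states suffice.
        a   b  
>  S0   S0  S1 
   S1   S0  S2 
   S2   S0  S3 
   S3   S4  S3 
   S4   S5  S6 
   S5   S5  S7 
 * S6   S5  S3 
   S7   S5  S3 
(> = start, * = accepting)

start=S0 accept=S6 S0-a->S0 S0-b->S1 S1-a->S0 S1-b->S2 S2-a->S0 S2-b->S3 S3-a->S4 S3-b->S3 S4-a->S5 S4-b->S6 S5-a->S5 S5-b->S7 S6-a->S5 S6-b->S3 S7-a->S5 S7-b->S3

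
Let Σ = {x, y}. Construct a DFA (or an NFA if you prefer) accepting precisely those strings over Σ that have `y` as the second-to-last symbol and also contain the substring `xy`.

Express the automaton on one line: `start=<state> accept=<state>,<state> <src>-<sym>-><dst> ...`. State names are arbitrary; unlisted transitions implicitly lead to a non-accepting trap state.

Build one automaton per condition and run them in lockstep. One (7 states) tracks the last 2 symbols read; the other (3 states) tracks whether and how much of `xy` has been seen. Each combined state is a pair, one component from each; accept when both components accept.
10 states suffice.
        x   y  
>  S0   S1  S2 
   S1   S3  S4 
   S2   S5  S6 
   S3   S3  S4 
   S4   S7  S8 
   S5   S3  S4 
   S6   S5  S6 
 * S7   S9  S4 
 * S8   S7  S8 
   S9   S9  S4 
(> = start, * = accepting)

start=S0 accept=S7,S8 S0-x->S1 S0-y->S2 S1-x->S3 S1-y->S4 S2-x->S5 S2-y->S6 S3-x->S3 S3-y->S4 S4-x->S7 S4-y->S8 S5-x->S3 S5-y->S4 S6-x->S5 S6-y->S6 S7-x->S9 S7-y->S4 S8-x->S7 S8-y->S8 S9-x->S9 S9-y->S4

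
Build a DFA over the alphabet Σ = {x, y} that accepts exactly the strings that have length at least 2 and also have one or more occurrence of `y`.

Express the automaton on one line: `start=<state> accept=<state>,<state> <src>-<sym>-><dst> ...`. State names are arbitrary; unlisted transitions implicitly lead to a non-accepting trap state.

Run two small machines in parallel and take their product. The first has 4 states tracking the input length, saturating at 3; the second has 3 states tracking the count of `y`s, saturating at 2. A product state is a pair (one from each), accepting exactly when both do. After merging equivalent states the machine shrinks.
4 states suffice.
       x  y 
>  A   B  C 
   B   B  D 
   C   D  D 
 * D   D  D 
(> = start, * = accepting)

start=A accept=D A-x->B A-y->C B-x->B B-y->D C-x->D C-y->D D-x->D D-y->D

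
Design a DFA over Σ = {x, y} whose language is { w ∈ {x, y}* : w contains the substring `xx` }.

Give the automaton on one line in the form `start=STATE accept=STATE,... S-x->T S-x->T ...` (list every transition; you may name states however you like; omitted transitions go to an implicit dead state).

Track how much of `xx` has been matched so far: state q0 is no progress, q2 is the absorbing accept state reached once `xx` has occurred. Intermediate states record partial matches; on a mismatch, fall back to the longest reusable overlap.
3 states suffice.
        x   y  
>  q0   q1  q0 
   q1   q2  q0 
 * q2   q2  q2 
(> = start, * = accepting)

start=q0 accept=q2 q0-x->q1 q0-y->q0 q1-x->q2 q1-y->q0 q2-x->q2 q2-y->q2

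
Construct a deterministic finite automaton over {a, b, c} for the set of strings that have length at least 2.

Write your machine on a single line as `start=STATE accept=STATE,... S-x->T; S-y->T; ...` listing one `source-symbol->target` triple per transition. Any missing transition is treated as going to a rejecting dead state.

start=q0; accept=q2,q3; q0-a->q1; q0-b->q1; q0-c->q1; q1-a->q2; q1-b->q2; q1-c->q2; q2-a->q3; q2-b->q3; q2-c->q3; q3-a->q3; q3-b->q3; q3-c->q3

Count input length up to 3: every symbol moves from q0 toward q3, which means 'more than 2' and absorbs. Accept from {q2, q3}.
4 states suffice.
        a   b   c  
>  q0   q1  q1  q1 
   q1   q2  q2  q2 
 * q2   q3  q3  q3 
 * q3   q3  q3  q3 
(> = start, * = accepting)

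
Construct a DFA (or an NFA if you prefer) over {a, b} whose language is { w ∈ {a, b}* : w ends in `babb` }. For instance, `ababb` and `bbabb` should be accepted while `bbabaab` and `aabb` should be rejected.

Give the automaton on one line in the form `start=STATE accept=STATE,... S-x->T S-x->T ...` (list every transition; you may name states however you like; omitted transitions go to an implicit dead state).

Remember how much of `babb` the current input suffix matches. State s0 means no match yet; s1 means the last symbol is `b`; s2 means the last 2 symbols are `ba`; s3 means the last 3 symbols are `bab`; s4 means the last 4 symbols are `babb`. Only s4 accepts. On a mismatch, fall back to the longest proper suffix that is still a prefix of `babb`.
A 5-state machine:
        a   b  
>  s0   s0  s1 
   s1   s2  s1 
   s2   s0  s3 
   s3   s2  s4 
 * s4   s2  s1 
(> = start, * = accepting)

start=s0 accept=s4 s0-a->s0 s0-b->s1 s1-a->s2 s1-b->s1 s2-a->s0 s2-b->s3 s3-a->s2 s3-b->s4 s4-a->s2 s4-b->s1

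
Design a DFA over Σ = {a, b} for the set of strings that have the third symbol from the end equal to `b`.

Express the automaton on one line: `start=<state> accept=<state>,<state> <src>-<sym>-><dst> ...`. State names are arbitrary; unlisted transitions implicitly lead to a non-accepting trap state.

A DFA must remember the last 3 symbols (since which symbol is third-to-last isn't known until the input ends). Use one state per possible window of the last ≤3 symbols; accept from those whose window starts with `b`.
          a    b  
>  q0     q1   q2 
   q1     q3   q4 
   q2     q5   q6 
   q3     q7   q8 
   q4     q9  q10 
   q5    q11  q12 
   q6    q13  q14 
   q7     q7   q8 
   q8     q9  q10 
   q9    q11  q12 
   q10   q13  q14 
 * q11    q7   q8 
 * q12    q9  q10 
 * q13   q11  q12 
 * q14   q13  q14 
(> = start, * = accepting)

start=q0 accept=q11,q12,q13,q14 q0-a->q1 q0-b->q2 q1-a->q3 q1-b->q4 q2-a->q5 q2-b->q6 q3-a->q7 q3-b->q8 q4-a->q9 q4-b->q10 q5-a->q11 q5-b->q12 q6-a->q13 q6-b->q14 q7-a->q7 q7-b->q8 q8-a->q9 q8-b->q10 q9-a->q11 q9-b->q12 q10-a->q13 q10-b->q14 q11-a->q7 q11-b->q8 q12-a->q9 q12-b->q10 q13-a->q11 q13-b->q12 q14-a->q13 q14-b->q14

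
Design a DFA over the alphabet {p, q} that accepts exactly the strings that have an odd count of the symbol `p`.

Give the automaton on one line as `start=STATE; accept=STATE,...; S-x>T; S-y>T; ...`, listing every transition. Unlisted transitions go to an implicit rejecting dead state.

Keep the running count of `p`s modulo 2: each `p` advances along the cycle A → B → A while other symbols loop. Accept at B.
2 states suffice.
       p  q 
>  A   B  A 
 * B   A  B 
(> = start, * = accepting)

start=A; accept=B; A-p>B; A-q>A; B-p>A; B-q>B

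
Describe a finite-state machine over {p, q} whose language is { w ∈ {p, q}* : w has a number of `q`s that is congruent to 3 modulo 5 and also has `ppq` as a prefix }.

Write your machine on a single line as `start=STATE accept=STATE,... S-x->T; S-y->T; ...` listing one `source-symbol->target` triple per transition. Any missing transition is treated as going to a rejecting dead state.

Build one automaton per condition and run them in lockstep. One (5 states) tracks the count of `q`s modulo 5; the other (5 states) tracks whether the input so far still matches the prefix `ppq`. Each combined state is a pair, one component from each; accept when both components accept.
          p    q  
>  s0     s1   s2 
   s1     s3   s2 
   s2     s2   s4 
   s3     s5   s6 
   s4     s4   s7 
   s5     s5   s2 
   s6     s6   s8 
   s7     s7   s9 
   s8     s8  s10 
   s9     s9   s5 
 * s10   s10  s11 
   s11   s11  s12 
   s12   s12   s6 
(> = start, * = accepting)

start=s0; accept=s10; s0-p->s1; s0-q->s2; s1-p->s3; s1-q->s2; s2-p->s2; s2-q->s4; s3-p->s5; s3-q->s6; s4-p->s4; s4-q->s7; s5-p->s5; s5-q->s2; s6-p->s6; s6-q->s8; s7-p->s7; s7-q->s9; s8-p->s8; s8-q->s10; s9-p->s9; s9-q->s5; s10-p->s10; s10-q->s11; s11-p->s11; s11-q->s12; s12-p->s12; s12-q->s6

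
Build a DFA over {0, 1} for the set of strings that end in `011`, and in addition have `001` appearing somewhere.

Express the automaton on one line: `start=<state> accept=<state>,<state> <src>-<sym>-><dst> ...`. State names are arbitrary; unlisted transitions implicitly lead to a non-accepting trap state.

Build one automaton per condition and run them in lockstep. The first has 4 states tracking how much of the suffix `011` has currently been matched; the second has 4 states tracking whether and how much of `001` has been seen. A product state is a pair (one from each), accepting exactly when both do. After merging equivalent states the machine shrinks.
       0  1 
>  A   B  A 
   B   C  A 
   C   C  D 
   D   C  E 
 * E   C  F 
   F   C  F 
(> = start, * = accepting)

start=A accept=E A-0->B A-1->A B-0->C B-1->A C-0->C C-1->D D-0->C D-1->E E-0->C E-1->F F-0->C F-1->F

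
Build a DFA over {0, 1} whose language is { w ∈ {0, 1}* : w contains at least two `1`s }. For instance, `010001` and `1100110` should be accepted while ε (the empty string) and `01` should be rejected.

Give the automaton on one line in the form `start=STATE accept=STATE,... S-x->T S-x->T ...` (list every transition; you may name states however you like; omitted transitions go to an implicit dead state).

start=S0 accept=S2,S3 S0-0->S0 S0-1->S1 S1-0->S1 S1-1->S2 S2-0->S2 S2-1->S3 S3-0->S3 S3-1->S3

Only the number of `1`s matters, and only up to 3. Make a chain S0 → S1 → S2 → S3 advanced by each `1` (with S3 absorbing); every other symbol self-loops. The accepting set is {S2, S3}.
A 4-state machine:
        0   1  
>  S0   S0  S1 
   S1   S1  S2 
 * S2   S2  S3 
 * S3   S3  S3 
(> = start, * = accepting)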